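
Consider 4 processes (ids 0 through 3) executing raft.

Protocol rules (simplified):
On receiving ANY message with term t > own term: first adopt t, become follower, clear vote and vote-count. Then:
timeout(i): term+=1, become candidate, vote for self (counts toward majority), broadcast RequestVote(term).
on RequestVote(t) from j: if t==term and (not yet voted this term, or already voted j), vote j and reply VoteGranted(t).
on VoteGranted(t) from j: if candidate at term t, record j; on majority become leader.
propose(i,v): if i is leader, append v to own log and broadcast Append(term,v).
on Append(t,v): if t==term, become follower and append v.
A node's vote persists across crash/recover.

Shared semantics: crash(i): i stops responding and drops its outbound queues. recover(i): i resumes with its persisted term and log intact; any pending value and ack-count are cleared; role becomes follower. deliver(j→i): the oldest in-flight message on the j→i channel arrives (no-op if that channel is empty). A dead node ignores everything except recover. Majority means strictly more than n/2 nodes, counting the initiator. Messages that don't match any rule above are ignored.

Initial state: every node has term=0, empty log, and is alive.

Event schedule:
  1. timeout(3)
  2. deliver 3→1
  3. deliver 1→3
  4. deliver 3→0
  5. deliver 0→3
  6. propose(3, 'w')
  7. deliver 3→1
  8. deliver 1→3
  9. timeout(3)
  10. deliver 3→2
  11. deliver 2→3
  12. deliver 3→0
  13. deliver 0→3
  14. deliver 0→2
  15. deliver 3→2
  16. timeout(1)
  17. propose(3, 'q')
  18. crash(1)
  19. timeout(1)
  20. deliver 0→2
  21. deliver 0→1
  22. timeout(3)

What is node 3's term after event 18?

after 1 — timeout(3): n3:cand/t1/[-]
after 2 — deliver 3→1: n1:foll/t1/[-]
after 3 — deliver 1→3: ·
after 4 — deliver 3→0: n0:foll/t1/[-]
after 5 — deliver 0→3: n3:lead/t1/[-]
after 6 — propose(3,'w'): n3:lead/t1/[w]
after 7 — deliver 3→1: n1:foll/t1/[w]
after 8 — deliver 1→3: ·
after 9 — timeout(3): n3:cand/t2/[w]
after 10 — deliver 3→2: n2:foll/t1/[-]
after 11 — deliver 2→3: ·
after 12 — deliver 3→0: n0:foll/t1/[w]
after 13 — deliver 0→3: ·
after 14 — deliver 0→2: ·
after 15 — deliver 3→2: n2:foll/t1/[w]
after 16 — timeout(1): n1:cand/t2/[w]
after 17 — propose(3,'q'): ·
after 18 — crash(1): n1:✗cand/t2/[w]

2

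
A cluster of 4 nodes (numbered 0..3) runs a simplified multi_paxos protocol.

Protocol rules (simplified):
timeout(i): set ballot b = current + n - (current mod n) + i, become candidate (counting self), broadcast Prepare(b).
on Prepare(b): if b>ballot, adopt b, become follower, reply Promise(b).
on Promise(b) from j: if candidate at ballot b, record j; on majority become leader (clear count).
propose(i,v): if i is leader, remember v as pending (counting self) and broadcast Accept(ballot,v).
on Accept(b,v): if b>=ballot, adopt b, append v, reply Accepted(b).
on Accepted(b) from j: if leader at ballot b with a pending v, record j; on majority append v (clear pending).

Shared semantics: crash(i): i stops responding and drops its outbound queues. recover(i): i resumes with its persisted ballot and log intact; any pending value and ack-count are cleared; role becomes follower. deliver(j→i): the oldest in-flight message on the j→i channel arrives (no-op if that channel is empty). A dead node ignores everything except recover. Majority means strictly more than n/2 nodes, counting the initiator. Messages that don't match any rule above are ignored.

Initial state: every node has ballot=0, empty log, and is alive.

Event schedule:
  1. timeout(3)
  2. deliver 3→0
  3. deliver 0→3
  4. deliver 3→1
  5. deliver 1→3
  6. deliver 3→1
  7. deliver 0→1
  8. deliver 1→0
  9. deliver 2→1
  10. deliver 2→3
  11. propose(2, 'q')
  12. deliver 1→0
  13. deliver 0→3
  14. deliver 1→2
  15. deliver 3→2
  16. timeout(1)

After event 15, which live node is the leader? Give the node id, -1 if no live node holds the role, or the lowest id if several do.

after 1 — timeout(3): n3:cand/b7/[-]
after 2 — deliver 3→0: n0:foll/b7/[-]
after 3 — deliver 0→3: ·
after 4 — deliver 3→1: n1:foll/b7/[-]
after 5 — deliver 1→3: n3:lead/b7/[-]
after 6 — deliver 3→1: ·
after 7 — deliver 0→1: ·
after 8 — deliver 1→0: ·
after 9 — deliver 2→1: ·
after 10 — deliver 2→3: ·
after 11 — propose(2,'q'): ·
after 12 — deliver 1→0: ·
after 13 — deliver 0→3: ·
after 14 — deliver 1→2: ·
after 15 — deliver 3→2: n2:foll/b7/[-]

3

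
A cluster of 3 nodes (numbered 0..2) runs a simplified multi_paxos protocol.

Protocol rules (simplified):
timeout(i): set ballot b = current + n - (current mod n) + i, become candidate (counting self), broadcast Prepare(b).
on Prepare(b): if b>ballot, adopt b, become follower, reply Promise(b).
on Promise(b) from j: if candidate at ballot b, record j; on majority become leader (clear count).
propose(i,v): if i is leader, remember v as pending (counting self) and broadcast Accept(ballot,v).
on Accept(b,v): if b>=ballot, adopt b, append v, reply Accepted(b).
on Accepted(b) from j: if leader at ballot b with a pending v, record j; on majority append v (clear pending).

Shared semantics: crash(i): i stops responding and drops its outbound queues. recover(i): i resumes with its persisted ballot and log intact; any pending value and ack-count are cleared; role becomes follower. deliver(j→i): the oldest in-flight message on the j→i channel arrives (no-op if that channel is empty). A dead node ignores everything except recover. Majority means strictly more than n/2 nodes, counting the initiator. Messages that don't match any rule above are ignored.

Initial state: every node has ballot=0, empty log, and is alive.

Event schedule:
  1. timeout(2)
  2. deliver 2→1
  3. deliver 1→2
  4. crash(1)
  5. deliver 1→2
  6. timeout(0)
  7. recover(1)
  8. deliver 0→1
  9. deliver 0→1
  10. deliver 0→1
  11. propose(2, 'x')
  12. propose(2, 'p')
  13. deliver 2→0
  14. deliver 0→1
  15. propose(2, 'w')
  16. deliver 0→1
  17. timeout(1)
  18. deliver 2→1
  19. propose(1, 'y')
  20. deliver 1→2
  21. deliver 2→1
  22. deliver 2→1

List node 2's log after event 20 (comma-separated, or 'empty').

[1] timeout(2) → N2(cand b5 [-])
[2] deliver 2→1 → N1(foll b5 [-])
[3] deliver 1→2 → N2(lead b5 [-])
[4] crash(1) → N1(✗foll b5 [-])
[5] deliver 1→2 → ∅
[6] timeout(0) → N0(cand b3 [-])
[7] recover(1) → N1(foll b5 [-])
[8] deliver 0→1 → ∅
[9] deliver 0→1 → ∅
[10] deliver 0→1 → ∅
[11] propose(2,'x') → ∅
[12] propose(2,'p') → ∅
[13] deliver 2→0 → N0(foll b5 [-])
[14] deliver 0→1 → ∅
[15] propose(2,'w') → ∅
[16] deliver 0→1 → ∅
[17] timeout(1) → N1(cand b7 [-])
[18] deliver 2→1 → ∅
[19] propose(1,'y') → ∅
[20] deliver 1→2 → N2(foll b7 [-])

empty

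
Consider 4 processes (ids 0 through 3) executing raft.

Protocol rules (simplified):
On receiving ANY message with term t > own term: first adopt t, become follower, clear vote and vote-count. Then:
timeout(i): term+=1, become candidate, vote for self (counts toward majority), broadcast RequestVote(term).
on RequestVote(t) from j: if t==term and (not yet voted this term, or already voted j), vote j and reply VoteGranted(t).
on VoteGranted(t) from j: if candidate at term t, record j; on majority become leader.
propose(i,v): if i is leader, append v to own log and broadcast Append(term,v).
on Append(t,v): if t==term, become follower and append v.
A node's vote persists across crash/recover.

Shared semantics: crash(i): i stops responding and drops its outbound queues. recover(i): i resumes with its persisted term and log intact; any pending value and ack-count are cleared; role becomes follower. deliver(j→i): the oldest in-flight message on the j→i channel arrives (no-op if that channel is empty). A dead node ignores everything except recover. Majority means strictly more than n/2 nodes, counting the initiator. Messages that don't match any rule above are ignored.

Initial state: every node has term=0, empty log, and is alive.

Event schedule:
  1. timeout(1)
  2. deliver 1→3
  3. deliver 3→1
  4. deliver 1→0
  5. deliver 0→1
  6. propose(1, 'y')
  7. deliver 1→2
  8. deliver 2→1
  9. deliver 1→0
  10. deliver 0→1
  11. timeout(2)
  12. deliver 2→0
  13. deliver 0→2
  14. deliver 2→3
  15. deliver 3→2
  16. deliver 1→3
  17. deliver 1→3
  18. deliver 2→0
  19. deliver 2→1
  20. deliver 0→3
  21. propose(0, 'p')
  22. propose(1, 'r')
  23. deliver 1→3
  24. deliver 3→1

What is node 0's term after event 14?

after 1 — timeout(1): n1:cand/t1/[-]
after 2 — deliver 1→3: n3:foll/t1/[-]
after 3 — deliver 3→1: ·
after 4 — deliver 1→0: n0:foll/t1/[-]
after 5 — deliver 0→1: n1:lead/t1/[-]
after 6 — propose(1,'y'): n1:lead/t1/[y]
after 7 — deliver 1→2: n2:foll/t1/[-]
after 8 — deliver 2→1: ·
after 9 — deliver 1→0: n0:foll/t1/[y]
after 10 — deliver 0→1: ·
after 11 — timeout(2): n2:cand/t2/[-]
after 12 — deliver 2→0: n0:foll/t2/[y]
after 13 — deliver 0→2: ·
after 14 — deliver 2→3: n3:foll/t2/[-]

2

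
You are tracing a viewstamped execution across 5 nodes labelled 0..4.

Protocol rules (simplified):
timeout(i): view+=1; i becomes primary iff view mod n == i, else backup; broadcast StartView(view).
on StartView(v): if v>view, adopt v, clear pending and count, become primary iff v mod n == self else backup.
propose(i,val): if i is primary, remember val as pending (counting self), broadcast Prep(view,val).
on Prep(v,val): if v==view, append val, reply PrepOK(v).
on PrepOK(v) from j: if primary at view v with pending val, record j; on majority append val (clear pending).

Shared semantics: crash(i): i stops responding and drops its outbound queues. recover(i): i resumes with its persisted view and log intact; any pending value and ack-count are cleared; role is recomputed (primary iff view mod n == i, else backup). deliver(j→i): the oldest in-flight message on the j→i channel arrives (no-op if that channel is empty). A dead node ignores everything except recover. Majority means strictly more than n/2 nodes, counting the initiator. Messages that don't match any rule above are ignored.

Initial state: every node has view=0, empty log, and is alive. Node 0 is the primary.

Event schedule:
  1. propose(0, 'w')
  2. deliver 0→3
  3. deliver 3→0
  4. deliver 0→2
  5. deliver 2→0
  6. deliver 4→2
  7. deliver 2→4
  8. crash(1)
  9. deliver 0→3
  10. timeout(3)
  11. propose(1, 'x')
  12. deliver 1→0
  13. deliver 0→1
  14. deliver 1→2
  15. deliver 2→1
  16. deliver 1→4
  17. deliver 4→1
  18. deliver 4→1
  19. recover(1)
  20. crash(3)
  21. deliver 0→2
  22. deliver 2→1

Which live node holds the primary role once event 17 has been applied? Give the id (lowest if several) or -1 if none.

0

step 1 propose(0,'w'): —
step 2 deliver 0→3: 3={back,v=0,log=w}
step 3 deliver 3→0: —
step 4 deliver 0→2: 2={back,v=0,log=w}
step 5 deliver 2→0: 0={prim,v=0,log=w}
step 6 deliver 4→2: —
step 7 deliver 2→4: —
step 8 crash(1): 1={✗back,v=0,log=-}
step 9 deliver 0→3: —
step 10 timeout(3): 3={back,v=1,log=w}
step 11 propose(1,'x'): —
step 12 deliver 1→0: —
step 13 deliver 0→1: —
step 14 deliver 1→2: —
step 15 deliver 2→1: —
step 16 deliver 1→4: —
step 17 deliver 4→1: —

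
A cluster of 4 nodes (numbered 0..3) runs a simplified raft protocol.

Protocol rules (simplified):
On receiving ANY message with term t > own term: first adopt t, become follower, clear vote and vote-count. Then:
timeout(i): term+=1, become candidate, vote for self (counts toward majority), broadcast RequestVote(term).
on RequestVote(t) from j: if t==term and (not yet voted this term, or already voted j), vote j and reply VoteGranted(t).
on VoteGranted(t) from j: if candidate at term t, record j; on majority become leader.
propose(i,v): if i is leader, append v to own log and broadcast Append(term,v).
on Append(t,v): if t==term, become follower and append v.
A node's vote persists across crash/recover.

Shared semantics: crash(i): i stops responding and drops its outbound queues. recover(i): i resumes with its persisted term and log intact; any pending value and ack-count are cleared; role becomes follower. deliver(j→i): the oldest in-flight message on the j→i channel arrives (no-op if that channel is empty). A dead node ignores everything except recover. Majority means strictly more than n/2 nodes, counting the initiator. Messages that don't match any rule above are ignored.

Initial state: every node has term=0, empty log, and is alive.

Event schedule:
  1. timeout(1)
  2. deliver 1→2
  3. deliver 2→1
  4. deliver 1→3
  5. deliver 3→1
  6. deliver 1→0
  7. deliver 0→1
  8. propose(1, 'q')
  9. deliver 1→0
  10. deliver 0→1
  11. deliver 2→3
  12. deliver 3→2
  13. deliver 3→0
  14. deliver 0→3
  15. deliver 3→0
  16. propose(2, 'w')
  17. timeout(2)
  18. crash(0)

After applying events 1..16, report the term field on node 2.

[1] timeout(1) → N1(cand t1 [-])
[2] deliver 1→2 → N2(foll t1 [-])
[3] deliver 2→1 → ∅
[4] deliver 1→3 → N3(foll t1 [-])
[5] deliver 3→1 → N1(lead t1 [-])
[6] deliver 1→0 → N0(foll t1 [-])
[7] deliver 0→1 → ∅
[8] propose(1,'q') → N1(lead t1 [q])
[9] deliver 1→0 → N0(foll t1 [q])
[10] deliver 0→1 → ∅
[11] deliver 2→3 → ∅
[12] deliver 3→2 → ∅
[13] deliver 3→0 → ∅
[14] deliver 0→3 → ∅
[15] deliver 3→0 → ∅
[16] propose(2,'w') → ∅

1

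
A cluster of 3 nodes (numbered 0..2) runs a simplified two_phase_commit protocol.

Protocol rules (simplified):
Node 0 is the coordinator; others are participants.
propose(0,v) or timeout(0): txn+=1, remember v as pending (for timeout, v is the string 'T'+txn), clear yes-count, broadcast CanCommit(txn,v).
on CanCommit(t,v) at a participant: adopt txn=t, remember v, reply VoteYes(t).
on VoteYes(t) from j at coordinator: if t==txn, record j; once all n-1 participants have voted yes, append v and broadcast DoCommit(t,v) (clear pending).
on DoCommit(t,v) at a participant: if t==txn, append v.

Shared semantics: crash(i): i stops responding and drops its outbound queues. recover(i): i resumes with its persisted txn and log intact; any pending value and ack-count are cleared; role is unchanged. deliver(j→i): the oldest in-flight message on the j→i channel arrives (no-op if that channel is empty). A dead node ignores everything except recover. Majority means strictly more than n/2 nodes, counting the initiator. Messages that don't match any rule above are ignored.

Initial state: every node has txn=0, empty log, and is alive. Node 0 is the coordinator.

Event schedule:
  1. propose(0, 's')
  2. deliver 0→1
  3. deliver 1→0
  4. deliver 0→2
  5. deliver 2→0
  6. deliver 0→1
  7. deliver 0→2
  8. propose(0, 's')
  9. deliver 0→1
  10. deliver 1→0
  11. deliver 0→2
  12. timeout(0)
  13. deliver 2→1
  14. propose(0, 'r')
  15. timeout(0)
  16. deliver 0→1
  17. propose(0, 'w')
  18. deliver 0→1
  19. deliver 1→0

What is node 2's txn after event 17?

1. propose(0,'s'):  <0:coor t1 ->
2. deliver 0→1:  <1:part t1 ->
3. deliver 1→0:  nop
4. deliver 0→2:  <2:part t1 ->
5. deliver 2→0:  <0:coor t1 s>
6. deliver 0→1:  <1:part t1 s>
7. deliver 0→2:  <2:part t1 s>
8. propose(0,'s'):  <0:coor t2 s>
9. deliver 0→1:  <1:part t2 s>
10. deliver 1→0:  nop
11. deliver 0→2:  <2:part t2 s>
12. timeout(0):  <0:coor t3 s>
13. deliver 2→1:  nop
14. propose(0,'r'):  <0:coor t4 s>
15. timeout(0):  <0:coor t5 s>
16. deliver 0→1:  <1:part t3 s>
17. propose(0,'w'):  <0:coor t6 s>

2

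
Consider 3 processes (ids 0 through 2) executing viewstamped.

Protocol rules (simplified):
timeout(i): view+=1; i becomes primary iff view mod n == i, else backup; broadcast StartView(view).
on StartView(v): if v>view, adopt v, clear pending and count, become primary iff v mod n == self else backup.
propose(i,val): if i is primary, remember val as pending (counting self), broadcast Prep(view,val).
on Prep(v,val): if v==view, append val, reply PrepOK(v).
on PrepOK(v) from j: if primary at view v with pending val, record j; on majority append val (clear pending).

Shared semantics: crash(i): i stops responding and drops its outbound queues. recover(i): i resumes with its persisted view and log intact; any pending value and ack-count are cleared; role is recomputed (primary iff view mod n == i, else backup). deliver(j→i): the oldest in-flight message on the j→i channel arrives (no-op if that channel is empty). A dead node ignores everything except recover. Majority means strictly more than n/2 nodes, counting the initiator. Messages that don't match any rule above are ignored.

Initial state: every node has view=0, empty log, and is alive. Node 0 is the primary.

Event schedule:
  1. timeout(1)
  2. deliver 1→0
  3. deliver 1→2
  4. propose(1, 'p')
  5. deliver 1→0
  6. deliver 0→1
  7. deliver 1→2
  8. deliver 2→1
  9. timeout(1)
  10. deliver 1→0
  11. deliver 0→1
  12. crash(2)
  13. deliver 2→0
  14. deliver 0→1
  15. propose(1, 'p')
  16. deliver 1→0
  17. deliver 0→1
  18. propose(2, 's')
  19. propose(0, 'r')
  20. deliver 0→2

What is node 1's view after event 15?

2

[1] timeout(1) → N1(prim v1 [-])
[2] deliver 1→0 → N0(back v1 [-])
[3] deliver 1→2 → N2(back v1 [-])
[4] propose(1,'p') → ∅
[5] deliver 1→0 → N0(back v1 [p])
[6] deliver 0→1 → N1(prim v1 [p])
[7] deliver 1→2 → N2(back v1 [p])
[8] deliver 2→1 → ∅
[9] timeout(1) → N1(back v2 [p])
[10] deliver 1→0 → N0(back v2 [p])
[11] deliver 0→1 → ∅
[12] crash(2) → N2(✗back v1 [p])
[13] deliver 2→0 → ∅
[14] deliver 0→1 → ∅
[15] propose(1,'p') → ∅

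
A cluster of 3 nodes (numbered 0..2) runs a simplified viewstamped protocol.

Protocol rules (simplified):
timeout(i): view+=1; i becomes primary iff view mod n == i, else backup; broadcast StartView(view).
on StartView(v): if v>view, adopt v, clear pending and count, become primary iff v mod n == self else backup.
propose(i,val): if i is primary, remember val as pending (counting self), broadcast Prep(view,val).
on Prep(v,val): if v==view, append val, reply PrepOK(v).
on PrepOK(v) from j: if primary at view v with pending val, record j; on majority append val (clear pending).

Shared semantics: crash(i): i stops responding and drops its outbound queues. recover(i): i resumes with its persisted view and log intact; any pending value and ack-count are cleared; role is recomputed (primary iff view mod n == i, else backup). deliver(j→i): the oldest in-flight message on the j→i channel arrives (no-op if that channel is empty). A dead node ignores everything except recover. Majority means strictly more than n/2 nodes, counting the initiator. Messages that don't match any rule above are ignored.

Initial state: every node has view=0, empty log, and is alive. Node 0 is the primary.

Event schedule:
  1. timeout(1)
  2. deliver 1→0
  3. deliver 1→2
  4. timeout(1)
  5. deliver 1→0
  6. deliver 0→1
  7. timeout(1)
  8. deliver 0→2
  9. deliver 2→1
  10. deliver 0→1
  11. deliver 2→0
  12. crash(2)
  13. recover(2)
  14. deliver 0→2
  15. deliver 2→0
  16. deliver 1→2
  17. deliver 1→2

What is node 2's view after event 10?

[1] timeout(1) → N1(prim v1 [-])
[2] deliver 1→0 → N0(back v1 [-])
[3] deliver 1→2 → N2(back v1 [-])
[4] timeout(1) → N1(back v2 [-])
[5] deliver 1→0 → N0(back v2 [-])
[6] deliver 0→1 → ∅
[7] timeout(1) → N1(back v3 [-])
[8] deliver 0→2 → ∅
[9] deliver 2→1 → ∅
[10] deliver 0→1 → ∅

1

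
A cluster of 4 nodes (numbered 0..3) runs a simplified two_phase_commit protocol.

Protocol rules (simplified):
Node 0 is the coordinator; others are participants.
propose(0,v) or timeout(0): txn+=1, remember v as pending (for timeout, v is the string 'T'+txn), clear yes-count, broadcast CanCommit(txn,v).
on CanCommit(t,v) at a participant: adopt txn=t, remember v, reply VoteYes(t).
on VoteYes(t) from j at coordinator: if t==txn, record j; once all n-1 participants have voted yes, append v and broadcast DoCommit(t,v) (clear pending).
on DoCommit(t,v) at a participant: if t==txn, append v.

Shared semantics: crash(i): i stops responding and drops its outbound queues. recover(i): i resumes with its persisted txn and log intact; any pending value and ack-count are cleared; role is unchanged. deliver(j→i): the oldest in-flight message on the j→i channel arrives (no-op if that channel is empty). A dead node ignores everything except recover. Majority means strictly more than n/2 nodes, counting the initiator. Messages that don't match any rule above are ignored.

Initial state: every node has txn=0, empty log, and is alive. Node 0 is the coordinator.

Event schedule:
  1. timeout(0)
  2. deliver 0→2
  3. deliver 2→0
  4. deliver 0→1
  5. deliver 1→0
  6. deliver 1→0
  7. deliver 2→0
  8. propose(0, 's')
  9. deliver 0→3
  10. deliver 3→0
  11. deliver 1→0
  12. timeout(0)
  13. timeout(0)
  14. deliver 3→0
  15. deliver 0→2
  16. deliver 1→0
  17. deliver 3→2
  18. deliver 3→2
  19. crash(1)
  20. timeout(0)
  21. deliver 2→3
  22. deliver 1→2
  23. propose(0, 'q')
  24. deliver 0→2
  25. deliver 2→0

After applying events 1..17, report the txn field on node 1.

1

[1] timeout(0) → N0(coor t1 [-])
[2] deliver 0→2 → N2(part t1 [-])
[3] deliver 2→0 → ∅
[4] deliver 0→1 → N1(part t1 [-])
[5] deliver 1→0 → ∅
[6] deliver 1→0 → ∅
[7] deliver 2→0 → ∅
[8] propose(0,'s') → N0(coor t2 [-])
[9] deliver 0→3 → N3(part t1 [-])
[10] deliver 3→0 → ∅
[11] deliver 1→0 → ∅
[12] timeout(0) → N0(coor t3 [-])
[13] timeout(0) → N0(coor t4 [-])
[14] deliver 3→0 → ∅
[15] deliver 0→2 → N2(part t2 [-])
[16] deliver 1→0 → ∅
[17] deliver 3→2 → ∅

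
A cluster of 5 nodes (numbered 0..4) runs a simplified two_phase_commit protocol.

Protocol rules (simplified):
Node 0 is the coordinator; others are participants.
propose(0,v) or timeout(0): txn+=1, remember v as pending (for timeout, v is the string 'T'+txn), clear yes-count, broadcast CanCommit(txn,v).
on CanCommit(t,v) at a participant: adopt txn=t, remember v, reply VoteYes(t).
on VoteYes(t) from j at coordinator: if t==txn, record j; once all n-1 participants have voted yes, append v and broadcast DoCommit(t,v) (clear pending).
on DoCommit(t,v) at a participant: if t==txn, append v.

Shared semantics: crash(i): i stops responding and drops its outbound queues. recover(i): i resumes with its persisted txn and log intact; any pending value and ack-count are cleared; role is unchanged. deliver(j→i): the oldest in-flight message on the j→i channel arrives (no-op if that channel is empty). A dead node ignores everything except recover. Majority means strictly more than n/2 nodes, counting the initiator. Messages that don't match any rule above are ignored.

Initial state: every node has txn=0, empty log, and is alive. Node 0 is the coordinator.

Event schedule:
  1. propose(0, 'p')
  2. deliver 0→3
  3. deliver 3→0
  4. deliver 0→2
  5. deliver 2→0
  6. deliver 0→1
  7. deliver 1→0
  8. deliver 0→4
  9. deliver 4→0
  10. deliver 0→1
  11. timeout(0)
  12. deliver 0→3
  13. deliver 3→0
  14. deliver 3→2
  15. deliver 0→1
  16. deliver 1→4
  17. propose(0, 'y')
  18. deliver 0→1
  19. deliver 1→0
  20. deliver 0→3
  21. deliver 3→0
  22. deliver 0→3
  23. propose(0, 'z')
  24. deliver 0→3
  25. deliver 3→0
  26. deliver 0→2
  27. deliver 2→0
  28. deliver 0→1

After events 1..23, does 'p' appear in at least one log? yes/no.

step 1 propose(0,'p'): 0={coor,t=1,log=-}
step 2 deliver 0→3: 3={part,t=1,log=-}
step 3 deliver 3→0: —
step 4 deliver 0→2: 2={part,t=1,log=-}
step 5 deliver 2→0: —
step 6 deliver 0→1: 1={part,t=1,log=-}
step 7 deliver 1→0: —
step 8 deliver 0→4: 4={part,t=1,log=-}
step 9 deliver 4→0: 0={coor,t=1,log=p}
step 10 deliver 0→1: 1={part,t=1,log=p}
step 11 timeout(0): 0={coor,t=2,log=p}
step 12 deliver 0→3: 3={part,t=1,log=p}
step 13 deliver 3→0: —
step 14 deliver 3→2: —
step 15 deliver 0→1: 1={part,t=2,log=p}
step 16 deliver 1→4: —
step 17 propose(0,'y'): 0={coor,t=3,log=p}
step 18 deliver 0→1: 1={part,t=3,log=p}
step 19 deliver 1→0: —
step 20 deliver 0→3: 3={part,t=2,log=p}
step 21 deliver 3→0: —
step 22 deliver 0→3: 3={part,t=3,log=p}
step 23 propose(0,'z'): 0={coor,t=4,log=p}

yes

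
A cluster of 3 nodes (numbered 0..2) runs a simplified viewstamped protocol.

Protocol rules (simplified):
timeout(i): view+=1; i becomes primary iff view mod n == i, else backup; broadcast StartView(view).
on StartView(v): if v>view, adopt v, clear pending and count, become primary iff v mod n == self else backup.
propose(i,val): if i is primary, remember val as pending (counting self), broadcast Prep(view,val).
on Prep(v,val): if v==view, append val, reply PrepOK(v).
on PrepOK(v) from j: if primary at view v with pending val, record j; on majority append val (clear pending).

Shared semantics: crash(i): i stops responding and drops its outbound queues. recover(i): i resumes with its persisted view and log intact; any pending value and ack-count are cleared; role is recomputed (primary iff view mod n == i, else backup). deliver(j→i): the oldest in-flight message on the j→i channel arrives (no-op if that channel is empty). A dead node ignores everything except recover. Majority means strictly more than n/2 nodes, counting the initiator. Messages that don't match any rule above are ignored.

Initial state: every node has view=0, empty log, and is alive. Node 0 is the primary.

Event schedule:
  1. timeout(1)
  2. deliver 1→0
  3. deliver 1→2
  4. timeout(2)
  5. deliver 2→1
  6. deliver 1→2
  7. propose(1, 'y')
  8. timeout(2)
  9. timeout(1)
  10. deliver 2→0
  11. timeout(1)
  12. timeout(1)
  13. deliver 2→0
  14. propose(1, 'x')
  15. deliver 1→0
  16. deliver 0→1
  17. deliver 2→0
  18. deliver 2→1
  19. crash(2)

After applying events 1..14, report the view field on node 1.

step 1 timeout(1): 1={prim,v=1,log=-}
step 2 deliver 1→0: 0={back,v=1,log=-}
step 3 deliver 1→2: 2={back,v=1,log=-}
step 4 timeout(2): 2={prim,v=2,log=-}
step 5 deliver 2→1: 1={back,v=2,log=-}
step 6 deliver 1→2: —
step 7 propose(1,'y'): —
step 8 timeout(2): 2={back,v=3,log=-}
step 9 timeout(1): 1={back,v=3,log=-}
step 10 deliver 2→0: 0={back,v=2,log=-}
step 11 timeout(1): 1={prim,v=4,log=-}
step 12 timeout(1): 1={back,v=5,log=-}
step 13 deliver 2→0: 0={prim,v=3,log=-}
step 14 propose(1,'x'): —

5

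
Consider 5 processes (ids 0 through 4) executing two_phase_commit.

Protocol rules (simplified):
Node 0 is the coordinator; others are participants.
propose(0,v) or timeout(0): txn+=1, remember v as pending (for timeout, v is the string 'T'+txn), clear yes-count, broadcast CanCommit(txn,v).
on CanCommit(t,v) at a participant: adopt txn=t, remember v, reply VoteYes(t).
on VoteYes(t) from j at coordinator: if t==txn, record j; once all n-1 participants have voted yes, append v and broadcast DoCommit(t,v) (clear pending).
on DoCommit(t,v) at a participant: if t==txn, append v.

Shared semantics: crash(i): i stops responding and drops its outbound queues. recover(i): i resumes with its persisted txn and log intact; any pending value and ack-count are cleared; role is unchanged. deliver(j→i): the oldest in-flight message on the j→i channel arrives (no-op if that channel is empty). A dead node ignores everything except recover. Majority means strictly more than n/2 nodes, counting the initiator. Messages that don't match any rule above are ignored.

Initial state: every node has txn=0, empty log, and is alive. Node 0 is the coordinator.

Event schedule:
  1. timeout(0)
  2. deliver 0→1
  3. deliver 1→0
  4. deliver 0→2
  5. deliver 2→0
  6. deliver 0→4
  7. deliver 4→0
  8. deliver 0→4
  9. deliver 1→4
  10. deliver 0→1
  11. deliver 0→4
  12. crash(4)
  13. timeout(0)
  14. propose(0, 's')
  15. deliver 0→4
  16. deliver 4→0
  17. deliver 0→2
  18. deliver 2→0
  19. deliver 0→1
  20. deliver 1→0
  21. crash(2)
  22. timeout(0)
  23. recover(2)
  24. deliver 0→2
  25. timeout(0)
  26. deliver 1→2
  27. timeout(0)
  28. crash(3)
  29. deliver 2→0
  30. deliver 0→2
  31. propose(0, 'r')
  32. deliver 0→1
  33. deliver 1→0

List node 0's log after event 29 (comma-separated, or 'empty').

[1] timeout(0) → N0(coor t1 [-])
[2] deliver 0→1 → N1(part t1 [-])
[3] deliver 1→0 → ∅
[4] deliver 0→2 → N2(part t1 [-])
[5] deliver 2→0 → ∅
[6] deliver 0→4 → N4(part t1 [-])
[7] deliver 4→0 → ∅
[8] deliver 0→4 → ∅
[9] deliver 1→4 → ∅
[10] deliver 0→1 → ∅
[11] deliver 0→4 → ∅
[12] crash(4) → N4(✗part t1 [-])
[13] timeout(0) → N0(coor t2 [-])
[14] propose(0,'s') → N0(coor t3 [-])
[15] deliver 0→4 → ∅
[16] deliver 4→0 → ∅
[17] deliver 0→2 → N2(part t2 [-])
[18] deliver 2→0 → ∅
[19] deliver 0→1 → N1(part t2 [-])
[20] deliver 1→0 → ∅
[21] crash(2) → N2(✗part t2 [-])
[22] timeout(0) → N0(coor t4 [-])
[23] recover(2) → N2(part t2 [-])
[24] deliver 0→2 → N2(part t3 [-])
[25] timeout(0) → N0(coor t5 [-])
[26] deliver 1→2 → ∅
[27] timeout(0) → N0(coor t6 [-])
[28] crash(3) → N3(✗part t0 [-])
[29] deliver 2→0 → ∅

empty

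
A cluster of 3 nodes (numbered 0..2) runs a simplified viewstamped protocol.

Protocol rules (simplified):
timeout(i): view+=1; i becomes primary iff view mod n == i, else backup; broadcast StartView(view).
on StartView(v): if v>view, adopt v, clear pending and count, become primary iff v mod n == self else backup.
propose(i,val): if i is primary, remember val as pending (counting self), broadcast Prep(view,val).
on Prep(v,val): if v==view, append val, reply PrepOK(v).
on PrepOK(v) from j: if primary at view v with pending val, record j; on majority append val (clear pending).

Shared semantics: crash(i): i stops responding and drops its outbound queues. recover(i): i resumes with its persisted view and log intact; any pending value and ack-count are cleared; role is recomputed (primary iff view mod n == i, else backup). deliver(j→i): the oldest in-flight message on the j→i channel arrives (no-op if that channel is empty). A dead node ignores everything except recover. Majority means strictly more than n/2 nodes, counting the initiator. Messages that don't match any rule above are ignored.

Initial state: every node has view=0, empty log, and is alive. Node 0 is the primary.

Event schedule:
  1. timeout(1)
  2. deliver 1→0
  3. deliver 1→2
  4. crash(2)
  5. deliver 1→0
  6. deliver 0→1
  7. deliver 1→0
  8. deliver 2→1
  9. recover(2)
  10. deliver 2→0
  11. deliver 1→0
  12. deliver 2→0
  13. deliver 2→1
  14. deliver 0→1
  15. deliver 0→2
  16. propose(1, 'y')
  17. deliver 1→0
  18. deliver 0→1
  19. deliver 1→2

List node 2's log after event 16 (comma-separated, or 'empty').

step 1 timeout(1): 1={prim,v=1,log=-}
step 2 deliver 1→0: 0={back,v=1,log=-}
step 3 deliver 1→2: 2={back,v=1,log=-}
step 4 crash(2): 2={✗back,v=1,log=-}
step 5 deliver 1→0: —
step 6 deliver 0→1: —
step 7 deliver 1→0: —
step 8 deliver 2→1: —
step 9 recover(2): 2={back,v=1,log=-}
step 10 deliver 2→0: —
step 11 deliver 1→0: —
step 12 deliver 2→0: —
step 13 deliver 2→1: —
step 14 deliver 0→1: —
step 15 deliver 0→2: —
step 16 propose(1,'y'): —

empty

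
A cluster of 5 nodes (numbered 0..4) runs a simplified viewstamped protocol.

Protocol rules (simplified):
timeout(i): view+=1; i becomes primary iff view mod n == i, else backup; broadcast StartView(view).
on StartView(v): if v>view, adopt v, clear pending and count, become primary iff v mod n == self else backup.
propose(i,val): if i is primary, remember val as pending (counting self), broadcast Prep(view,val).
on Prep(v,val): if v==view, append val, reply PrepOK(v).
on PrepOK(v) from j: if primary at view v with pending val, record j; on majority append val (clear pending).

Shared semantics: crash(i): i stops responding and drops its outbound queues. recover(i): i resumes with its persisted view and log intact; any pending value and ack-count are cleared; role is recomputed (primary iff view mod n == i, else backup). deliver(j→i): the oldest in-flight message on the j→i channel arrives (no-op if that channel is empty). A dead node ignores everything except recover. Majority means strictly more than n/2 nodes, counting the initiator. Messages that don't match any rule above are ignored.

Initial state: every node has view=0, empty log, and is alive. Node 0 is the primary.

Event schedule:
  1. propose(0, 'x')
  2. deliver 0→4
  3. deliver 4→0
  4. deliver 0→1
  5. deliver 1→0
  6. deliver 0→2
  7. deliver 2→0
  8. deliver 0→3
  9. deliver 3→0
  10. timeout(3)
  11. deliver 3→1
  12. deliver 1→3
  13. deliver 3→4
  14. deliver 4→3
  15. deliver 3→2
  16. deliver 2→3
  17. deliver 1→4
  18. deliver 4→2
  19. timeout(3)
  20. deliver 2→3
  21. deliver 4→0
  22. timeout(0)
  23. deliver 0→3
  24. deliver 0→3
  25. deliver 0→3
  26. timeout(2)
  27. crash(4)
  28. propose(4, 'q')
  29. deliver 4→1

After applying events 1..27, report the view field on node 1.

1

after 1 — propose(0,'x'): ·
after 2 — deliver 0→4: n4:back/v0/[x]
after 3 — deliver 4→0: ·
after 4 — deliver 0→1: n1:back/v0/[x]
after 5 — deliver 1→0: n0:prim/v0/[x]
after 6 — deliver 0→2: n2:back/v0/[x]
after 7 — deliver 2→0: ·
after 8 — deliver 0→3: n3:back/v0/[x]
after 9 — deliver 3→0: ·
after 10 — timeout(3): n3:back/v1/[x]
after 11 — deliver 3→1: n1:prim/v1/[x]
after 12 — deliver 1→3: ·
after 13 — deliver 3→4: n4:back/v1/[x]
after 14 — deliver 4→3: ·
after 15 — deliver 3→2: n2:back/v1/[x]
after 16 — deliver 2→3: ·
after 17 — deliver 1→4: ·
after 18 — deliver 4→2: ·
after 19 — timeout(3): n3:back/v2/[x]
after 20 — deliver 2→3: ·
after 21 — deliver 4→0: ·
after 22 — timeout(0): n0:back/v1/[x]
after 23 — deliver 0→3: ·
after 24 — deliver 0→3: ·
after 25 — deliver 0→3: ·
after 26 — timeout(2): n2:prim/v2/[x]
after 27 — crash(4): n4:✗back/v1/[x]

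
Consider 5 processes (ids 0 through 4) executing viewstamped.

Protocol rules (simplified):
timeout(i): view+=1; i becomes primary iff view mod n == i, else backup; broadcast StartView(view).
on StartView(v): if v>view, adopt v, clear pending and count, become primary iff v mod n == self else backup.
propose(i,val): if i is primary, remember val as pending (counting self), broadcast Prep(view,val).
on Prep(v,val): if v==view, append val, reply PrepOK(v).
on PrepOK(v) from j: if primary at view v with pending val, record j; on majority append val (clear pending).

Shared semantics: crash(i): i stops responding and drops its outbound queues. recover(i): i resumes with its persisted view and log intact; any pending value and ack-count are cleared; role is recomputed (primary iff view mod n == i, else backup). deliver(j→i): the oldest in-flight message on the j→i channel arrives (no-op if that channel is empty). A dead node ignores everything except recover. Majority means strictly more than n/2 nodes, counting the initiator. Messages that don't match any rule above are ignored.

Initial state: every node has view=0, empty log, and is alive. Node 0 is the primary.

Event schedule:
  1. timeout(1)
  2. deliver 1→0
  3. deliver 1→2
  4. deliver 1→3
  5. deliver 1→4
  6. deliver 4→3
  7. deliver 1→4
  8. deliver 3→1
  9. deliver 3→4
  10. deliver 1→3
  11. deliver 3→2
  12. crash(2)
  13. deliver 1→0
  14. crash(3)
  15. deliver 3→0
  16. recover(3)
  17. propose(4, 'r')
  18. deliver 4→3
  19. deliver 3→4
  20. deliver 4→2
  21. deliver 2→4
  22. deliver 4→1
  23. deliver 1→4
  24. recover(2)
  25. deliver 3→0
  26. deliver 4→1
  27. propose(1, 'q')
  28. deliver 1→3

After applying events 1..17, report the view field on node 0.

1

after 1 — timeout(1): n1:prim/v1/[-]
after 2 — deliver 1→0: n0:back/v1/[-]
after 3 — deliver 1→2: n2:back/v1/[-]
after 4 — deliver 1→3: n3:back/v1/[-]
after 5 — deliver 1→4: n4:back/v1/[-]
after 6 — deliver 4→3: ·
after 7 — deliver 1→4: ·
after 8 — deliver 3→1: ·
after 9 — deliver 3→4: ·
after 10 — deliver 1→3: ·
after 11 — deliver 3→2: ·
after 12 — crash(2): n2:✗back/v1/[-]
after 13 — deliver 1→0: ·
after 14 — crash(3): n3:✗back/v1/[-]
after 15 — deliver 3→0: ·
after 16 — recover(3): n3:back/v1/[-]
after 17 — propose(4,'r'): ·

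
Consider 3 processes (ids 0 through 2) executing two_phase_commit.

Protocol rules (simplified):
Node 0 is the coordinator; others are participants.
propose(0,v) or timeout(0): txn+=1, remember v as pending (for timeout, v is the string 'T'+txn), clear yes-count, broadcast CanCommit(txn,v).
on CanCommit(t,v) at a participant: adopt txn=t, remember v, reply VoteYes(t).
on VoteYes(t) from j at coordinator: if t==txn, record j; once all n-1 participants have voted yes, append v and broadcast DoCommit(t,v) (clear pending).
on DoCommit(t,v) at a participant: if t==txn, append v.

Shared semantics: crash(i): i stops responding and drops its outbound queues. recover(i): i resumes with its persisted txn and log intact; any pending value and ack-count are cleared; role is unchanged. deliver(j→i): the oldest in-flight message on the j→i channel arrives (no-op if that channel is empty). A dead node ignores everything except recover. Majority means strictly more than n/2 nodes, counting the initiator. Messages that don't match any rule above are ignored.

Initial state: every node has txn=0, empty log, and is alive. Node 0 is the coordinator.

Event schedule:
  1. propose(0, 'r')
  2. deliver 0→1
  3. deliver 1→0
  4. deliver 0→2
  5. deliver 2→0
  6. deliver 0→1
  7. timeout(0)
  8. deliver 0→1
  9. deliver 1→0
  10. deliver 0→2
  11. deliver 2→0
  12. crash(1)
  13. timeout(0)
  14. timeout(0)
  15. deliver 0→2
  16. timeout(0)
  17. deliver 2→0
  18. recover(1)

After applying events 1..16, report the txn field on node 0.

after 1 — propose(0,'r'): n0:coor/t1/[-]
after 2 — deliver 0→1: n1:part/t1/[-]
after 3 — deliver 1→0: ·
after 4 — deliver 0→2: n2:part/t1/[-]
after 5 — deliver 2→0: n0:coor/t1/[r]
after 6 — deliver 0→1: n1:part/t1/[r]
after 7 — timeout(0): n0:coor/t2/[r]
after 8 — deliver 0→1: n1:part/t2/[r]
after 9 — deliver 1→0: ·
after 10 — deliver 0→2: n2:part/t1/[r]
after 11 — deliver 2→0: ·
after 12 — crash(1): n1:✗part/t2/[r]
after 13 — timeout(0): n0:coor/t3/[r]
after 14 — timeout(0): n0:coor/t4/[r]
after 15 — deliver 0→2: n2:part/t2/[r]
after 16 — timeout(0): n0:coor/t5/[r]

5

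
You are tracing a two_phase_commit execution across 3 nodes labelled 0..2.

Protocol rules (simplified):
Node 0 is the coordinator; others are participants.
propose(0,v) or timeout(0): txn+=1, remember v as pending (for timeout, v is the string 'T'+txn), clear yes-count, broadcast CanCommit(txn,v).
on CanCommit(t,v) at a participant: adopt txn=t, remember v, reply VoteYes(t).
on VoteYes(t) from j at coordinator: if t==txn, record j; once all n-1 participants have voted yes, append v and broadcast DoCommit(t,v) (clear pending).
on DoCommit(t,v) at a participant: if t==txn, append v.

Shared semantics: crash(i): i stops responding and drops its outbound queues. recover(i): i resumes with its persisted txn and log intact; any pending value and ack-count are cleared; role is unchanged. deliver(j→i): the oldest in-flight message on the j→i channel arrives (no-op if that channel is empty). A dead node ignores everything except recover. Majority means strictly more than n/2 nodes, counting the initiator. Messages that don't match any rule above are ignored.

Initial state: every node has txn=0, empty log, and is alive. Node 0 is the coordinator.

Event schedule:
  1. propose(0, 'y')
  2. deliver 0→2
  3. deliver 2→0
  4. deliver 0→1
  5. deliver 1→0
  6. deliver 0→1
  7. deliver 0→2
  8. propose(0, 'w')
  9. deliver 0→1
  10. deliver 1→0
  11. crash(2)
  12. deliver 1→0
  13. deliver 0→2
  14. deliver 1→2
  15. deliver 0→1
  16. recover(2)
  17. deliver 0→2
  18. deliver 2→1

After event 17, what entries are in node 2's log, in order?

y

[1] propose(0,'y') → N0(coor t1 [-])
[2] deliver 0→2 → N2(part t1 [-])
[3] deliver 2→0 → ∅
[4] deliver 0→1 → N1(part t1 [-])
[5] deliver 1→0 → N0(coor t1 [y])
[6] deliver 0→1 → N1(part t1 [y])
[7] deliver 0→2 → N2(part t1 [y])
[8] propose(0,'w') → N0(coor t2 [y])
[9] deliver 0→1 → N1(part t2 [y])
[10] deliver 1→0 → ∅
[11] crash(2) → N2(✗part t1 [y])
[12] deliver 1→0 → ∅
[13] deliver 0→2 → ∅
[14] deliver 1→2 → ∅
[15] deliver 0→1 → ∅
[16] recover(2) → N2(part t1 [y])
[17] deliver 0→2 → N2(part t2 [y])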